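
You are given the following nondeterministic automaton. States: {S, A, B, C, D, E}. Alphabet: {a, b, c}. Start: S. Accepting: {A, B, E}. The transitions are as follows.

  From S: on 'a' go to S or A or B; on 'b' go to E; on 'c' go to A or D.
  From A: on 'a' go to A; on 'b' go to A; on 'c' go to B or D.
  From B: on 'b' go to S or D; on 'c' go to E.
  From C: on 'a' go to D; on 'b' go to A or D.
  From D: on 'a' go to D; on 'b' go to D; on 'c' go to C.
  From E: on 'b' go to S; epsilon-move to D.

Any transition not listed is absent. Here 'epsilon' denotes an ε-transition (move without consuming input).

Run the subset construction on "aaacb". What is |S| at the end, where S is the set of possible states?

3

Start in {S}.
Read 'a': {S} → {S, A, B}.
Read 'a': {S, A, B} → {S, A, B}.
Read 'a': {S, A, B} → {S, A, B}.
Read 'c': {S, A, B} → {A, B, D, E}.
Read 'b': {A, B, D, E} → {S, A, D}.
That set has 3 states.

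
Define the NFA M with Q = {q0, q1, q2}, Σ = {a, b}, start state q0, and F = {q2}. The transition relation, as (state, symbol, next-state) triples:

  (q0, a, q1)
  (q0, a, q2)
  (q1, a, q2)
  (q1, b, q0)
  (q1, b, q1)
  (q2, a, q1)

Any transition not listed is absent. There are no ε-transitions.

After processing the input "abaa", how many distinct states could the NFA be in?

Start in {q0}.
Read 'a': {q0} → {q1, q2}.
Read 'b': {q1, q2} → {q0, q1}.
Read 'a': {q0, q1} → {q1, q2}.
Read 'a': {q1, q2} → {q1, q2}.
That set has 2 states.

2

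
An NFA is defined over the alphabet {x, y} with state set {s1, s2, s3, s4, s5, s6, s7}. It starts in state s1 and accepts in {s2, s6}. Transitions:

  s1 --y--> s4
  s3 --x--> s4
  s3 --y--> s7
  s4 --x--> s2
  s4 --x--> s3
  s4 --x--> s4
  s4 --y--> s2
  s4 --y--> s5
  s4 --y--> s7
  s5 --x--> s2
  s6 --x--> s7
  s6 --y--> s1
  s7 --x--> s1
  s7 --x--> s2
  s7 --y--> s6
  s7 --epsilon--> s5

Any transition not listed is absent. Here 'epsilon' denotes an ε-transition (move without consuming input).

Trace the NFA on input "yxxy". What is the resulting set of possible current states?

{s2, s5, s7}

Start in {s1}.
Read 'y': {s1} → {s4}.
Read 'x': {s4} → {s2, s3, s4}.
Read 'x': {s2, s3, s4} → {s2, s3, s4}.
Read 'y': {s2, s3, s4} → {s2, s5, s7}.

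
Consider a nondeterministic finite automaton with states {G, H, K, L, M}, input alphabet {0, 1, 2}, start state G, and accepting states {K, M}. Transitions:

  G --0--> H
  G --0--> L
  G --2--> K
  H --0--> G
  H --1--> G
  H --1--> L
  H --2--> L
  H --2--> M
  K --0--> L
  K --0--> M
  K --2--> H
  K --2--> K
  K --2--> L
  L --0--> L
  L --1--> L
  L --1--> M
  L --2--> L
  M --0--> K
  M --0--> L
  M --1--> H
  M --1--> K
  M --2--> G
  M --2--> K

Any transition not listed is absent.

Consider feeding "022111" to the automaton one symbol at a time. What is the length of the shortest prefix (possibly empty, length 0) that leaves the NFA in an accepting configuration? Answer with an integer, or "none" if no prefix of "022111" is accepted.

Start in {G}.
Read '0': {G} → {H, L}.
Read '2': {H, L} → {L, M}.
None of the earlier sets intersect F, but {L, M} does.

2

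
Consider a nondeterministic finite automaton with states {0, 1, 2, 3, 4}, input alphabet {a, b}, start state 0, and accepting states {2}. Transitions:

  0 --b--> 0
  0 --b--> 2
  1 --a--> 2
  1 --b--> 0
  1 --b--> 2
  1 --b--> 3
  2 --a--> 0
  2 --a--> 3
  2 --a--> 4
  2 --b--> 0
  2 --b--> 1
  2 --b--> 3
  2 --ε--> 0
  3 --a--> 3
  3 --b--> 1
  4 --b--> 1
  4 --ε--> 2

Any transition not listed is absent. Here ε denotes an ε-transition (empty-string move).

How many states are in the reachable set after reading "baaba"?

4

Start in {0}.
Read 'b': {0} → {0, 2}.
Read 'a': {0, 2} → {0, 2, 3, 4}.
Read 'a': {0, 2, 3, 4} → {0, 2, 3, 4}.
Read 'b': {0, 2, 3, 4} → {0, 1, 2, 3}.
Read 'a': {0, 1, 2, 3} → {0, 2, 3, 4}.
That set has 4 states.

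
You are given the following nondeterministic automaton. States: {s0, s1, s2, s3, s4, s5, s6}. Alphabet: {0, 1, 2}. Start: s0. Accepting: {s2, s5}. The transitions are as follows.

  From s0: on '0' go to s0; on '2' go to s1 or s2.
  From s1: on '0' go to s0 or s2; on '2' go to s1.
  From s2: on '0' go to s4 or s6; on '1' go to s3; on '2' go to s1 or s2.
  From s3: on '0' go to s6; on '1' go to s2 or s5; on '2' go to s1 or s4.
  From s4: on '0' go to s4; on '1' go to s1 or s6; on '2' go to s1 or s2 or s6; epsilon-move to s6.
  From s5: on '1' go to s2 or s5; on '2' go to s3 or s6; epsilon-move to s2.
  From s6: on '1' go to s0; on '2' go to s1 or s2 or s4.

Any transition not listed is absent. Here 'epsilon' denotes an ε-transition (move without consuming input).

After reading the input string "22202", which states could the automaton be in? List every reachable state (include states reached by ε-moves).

Start in {s0}.
Read '2': s0→{s1, s2}; now {s1, s2}.
Read '2': s1→{s1}, s2→{s1, s2}; now {s1, s2}.
Read '2': s1→{s1}, s2→{s1, s2}; now {s1, s2}.
Read '0': s1→{s0, s2}, s2→{s4, s6}; now {s0, s2, s4, s6}.
Read '2': s0→{s1, s2}, s2→{s1, s2}, s4→{s1, s2, s6}, s6→{s1, s2, s4}; now {s1, s2, s4, s6}.

{s1, s2, s4, s6}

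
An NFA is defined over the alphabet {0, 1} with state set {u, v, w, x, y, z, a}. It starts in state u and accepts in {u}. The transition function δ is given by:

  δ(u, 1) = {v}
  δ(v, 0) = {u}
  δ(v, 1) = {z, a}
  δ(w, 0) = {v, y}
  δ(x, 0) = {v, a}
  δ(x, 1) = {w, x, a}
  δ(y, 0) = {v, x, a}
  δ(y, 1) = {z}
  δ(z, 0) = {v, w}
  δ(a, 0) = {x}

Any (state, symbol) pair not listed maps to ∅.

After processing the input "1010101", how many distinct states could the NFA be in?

1

Start in {u}.
Read '1': {u} → {v}.
Read '0': {v} → {u}.
Read '1': {u} → {v}.
Read '0': {v} → {u}.
Read '1': {u} → {v}.
Read '0': {v} → {u}.
Read '1': {u} → {v}.
That set has 1 state.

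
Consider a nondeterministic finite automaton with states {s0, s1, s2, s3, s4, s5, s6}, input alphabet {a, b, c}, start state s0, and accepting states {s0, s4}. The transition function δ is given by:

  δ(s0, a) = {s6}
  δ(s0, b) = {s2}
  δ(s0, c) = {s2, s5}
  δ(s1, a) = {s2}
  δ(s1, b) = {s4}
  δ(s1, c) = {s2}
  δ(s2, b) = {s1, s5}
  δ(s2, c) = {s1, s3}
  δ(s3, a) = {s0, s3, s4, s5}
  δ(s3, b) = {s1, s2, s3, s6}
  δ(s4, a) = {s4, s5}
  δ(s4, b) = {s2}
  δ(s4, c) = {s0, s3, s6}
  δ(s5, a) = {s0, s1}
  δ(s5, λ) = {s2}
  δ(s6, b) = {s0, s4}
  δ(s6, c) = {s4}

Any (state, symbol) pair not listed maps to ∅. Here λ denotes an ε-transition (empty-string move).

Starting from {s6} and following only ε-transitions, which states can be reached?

{s6}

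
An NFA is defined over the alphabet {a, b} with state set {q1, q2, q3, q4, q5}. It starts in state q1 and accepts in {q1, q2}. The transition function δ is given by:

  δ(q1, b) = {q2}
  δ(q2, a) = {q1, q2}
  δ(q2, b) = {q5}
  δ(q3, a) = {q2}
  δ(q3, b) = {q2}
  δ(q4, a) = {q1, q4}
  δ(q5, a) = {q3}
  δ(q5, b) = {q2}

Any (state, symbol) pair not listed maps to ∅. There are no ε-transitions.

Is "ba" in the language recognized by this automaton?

Yes

Start in {q1}.
Read 'b': {q1} → {q2}.
Read 'a': {q2} → {q1, q2}.
The final set {q1, q2} contains the accepting states q1, q2.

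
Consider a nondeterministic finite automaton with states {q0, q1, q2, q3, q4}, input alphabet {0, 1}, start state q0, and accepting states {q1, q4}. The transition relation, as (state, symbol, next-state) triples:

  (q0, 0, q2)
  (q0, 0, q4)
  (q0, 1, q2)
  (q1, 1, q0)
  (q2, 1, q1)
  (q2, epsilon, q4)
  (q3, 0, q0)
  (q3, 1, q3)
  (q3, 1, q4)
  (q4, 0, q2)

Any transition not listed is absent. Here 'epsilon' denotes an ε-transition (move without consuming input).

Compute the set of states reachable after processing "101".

{q1}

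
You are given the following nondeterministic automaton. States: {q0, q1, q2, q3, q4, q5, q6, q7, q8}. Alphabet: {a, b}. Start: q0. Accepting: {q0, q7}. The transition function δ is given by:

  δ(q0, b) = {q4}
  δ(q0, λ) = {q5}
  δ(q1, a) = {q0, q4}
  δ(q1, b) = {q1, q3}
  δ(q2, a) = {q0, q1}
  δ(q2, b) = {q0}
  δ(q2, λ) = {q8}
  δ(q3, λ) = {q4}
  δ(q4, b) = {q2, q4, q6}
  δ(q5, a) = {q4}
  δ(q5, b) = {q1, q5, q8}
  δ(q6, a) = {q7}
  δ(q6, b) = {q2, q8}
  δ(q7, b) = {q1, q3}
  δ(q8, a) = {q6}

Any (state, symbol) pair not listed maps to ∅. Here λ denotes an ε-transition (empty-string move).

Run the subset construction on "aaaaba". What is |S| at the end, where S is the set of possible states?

Start: ε-closure({q0}) = {q0, q5}.
Read 'a': {q0, q5} → {q4}.
Read 'a': {q4} → ∅.
The set is empty and remains empty for the remaining 4 symbols.
That set has 0 states.

0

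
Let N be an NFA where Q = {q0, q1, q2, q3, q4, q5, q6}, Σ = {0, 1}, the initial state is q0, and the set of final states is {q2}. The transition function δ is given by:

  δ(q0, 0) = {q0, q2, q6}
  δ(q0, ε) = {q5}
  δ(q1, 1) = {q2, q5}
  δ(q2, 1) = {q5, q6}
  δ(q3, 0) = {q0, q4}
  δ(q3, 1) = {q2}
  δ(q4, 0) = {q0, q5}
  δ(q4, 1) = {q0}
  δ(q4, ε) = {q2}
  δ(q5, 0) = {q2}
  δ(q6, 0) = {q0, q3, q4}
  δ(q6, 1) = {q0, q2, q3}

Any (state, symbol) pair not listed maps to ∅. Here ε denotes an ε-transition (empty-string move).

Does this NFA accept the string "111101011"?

Start: ε-closure({q0}) = {q0, q5}.
Read '1': {q0, q5} → ∅.
The set is empty and remains empty for the remaining 8 symbols.
The final set ∅ contains no accepting state.

No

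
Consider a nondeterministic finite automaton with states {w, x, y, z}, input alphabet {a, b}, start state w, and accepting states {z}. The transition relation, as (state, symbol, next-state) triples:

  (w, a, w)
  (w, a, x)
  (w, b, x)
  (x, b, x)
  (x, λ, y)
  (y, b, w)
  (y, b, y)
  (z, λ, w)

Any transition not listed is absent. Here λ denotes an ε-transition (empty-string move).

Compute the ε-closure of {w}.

Begin with {w}.
No ε-moves leave this set, so the closure equals the set itself.

{w}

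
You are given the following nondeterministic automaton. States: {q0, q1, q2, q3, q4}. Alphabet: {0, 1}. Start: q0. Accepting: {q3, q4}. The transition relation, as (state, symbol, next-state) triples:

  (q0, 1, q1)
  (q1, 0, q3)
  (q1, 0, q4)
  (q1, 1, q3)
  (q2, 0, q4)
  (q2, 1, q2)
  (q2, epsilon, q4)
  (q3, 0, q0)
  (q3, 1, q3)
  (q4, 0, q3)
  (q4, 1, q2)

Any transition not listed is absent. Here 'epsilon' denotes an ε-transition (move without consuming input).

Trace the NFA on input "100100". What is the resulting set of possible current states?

Start in {q0}.
Read '1': q0→{q1}; now {q1}.
Read '0': q1→{q3, q4}; now {q3, q4}.
Read '0': q3→{q0}, q4→{q3}; now {q0, q3}.
Read '1': q0→{q1}, q3→{q3}; now {q1, q3}.
Read '0': q1→{q3, q4}, q3→{q0}; now {q0, q3, q4}.
Read '0': q0→∅, q3→{q0}, q4→{q3}; now {q0, q3}.

{q0, q3}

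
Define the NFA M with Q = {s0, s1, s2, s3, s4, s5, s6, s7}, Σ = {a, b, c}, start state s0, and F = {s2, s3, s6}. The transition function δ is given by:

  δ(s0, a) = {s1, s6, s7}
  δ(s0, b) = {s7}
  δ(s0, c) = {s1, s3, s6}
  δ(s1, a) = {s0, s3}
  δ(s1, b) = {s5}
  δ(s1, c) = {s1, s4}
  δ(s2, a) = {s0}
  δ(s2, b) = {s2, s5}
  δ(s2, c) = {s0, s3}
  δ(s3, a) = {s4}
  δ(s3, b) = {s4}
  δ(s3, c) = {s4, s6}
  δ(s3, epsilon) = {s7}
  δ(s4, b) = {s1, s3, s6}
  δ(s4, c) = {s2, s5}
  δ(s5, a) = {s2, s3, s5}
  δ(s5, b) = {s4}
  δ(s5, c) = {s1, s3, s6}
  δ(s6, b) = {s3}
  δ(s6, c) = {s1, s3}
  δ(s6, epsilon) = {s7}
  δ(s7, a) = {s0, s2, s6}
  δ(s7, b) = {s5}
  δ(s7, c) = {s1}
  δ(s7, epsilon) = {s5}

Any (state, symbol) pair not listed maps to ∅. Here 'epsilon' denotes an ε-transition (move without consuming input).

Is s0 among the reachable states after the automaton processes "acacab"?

Start in {s0}.
Read 'a': s0→{s1, s6, s7}; union {s1, s6, s7}; ε-closure = {s1, s5, s6, s7}.
Read 'c': s1→{s1, s4}, s5→{s1, s3, s6}, s6→{s1, s3}, s7→{s1}; union {s1, s3, s4, s6}; ε-closure = {s1, s3, s4, s5, s6, s7}.
Read 'a': s1→{s0, s3}, s3→{s4}, s4→∅, s5→{s2, s3, s5}, s6→∅, s7→{s0, s2, s6}; union {s0, s2, s3, s4, s5, s6}; ε-closure = {s0, s2, s3, s4, s5, s6, s7}.
Read 'c': s0→{s1, s3, s6}, s2→{s0, s3}, s3→{s4, s6}, s4→{s2, s5}, s5→{s1, s3, s6}, s6→{s1, s3}, s7→{s1}; union {s0, s1, s2, s3, s4, s5, s6}; ε-closure = {s0, s1, s2, s3, s4, s5, s6, s7}.
Read 'a': s0→{s1, s6, s7}, s1→{s0, s3}, s2→{s0}, s3→{s4}, s4→∅, s5→{s2, s3, s5}, s6→∅, s7→{s0, s2, s6}; now {s0, s1, s2, s3, s4, s5, s6, s7}.
Read 'b': s0→{s7}, s1→{s5}, s2→{s2, s5}, s3→{s4}, s4→{s1, s3, s6}, s5→{s4}, s6→{s3}, s7→{s5}; now {s1, s2, s3, s4, s5, s6, s7}.
State s0 is not in {s1, s2, s3, s4, s5, s6, s7}.

No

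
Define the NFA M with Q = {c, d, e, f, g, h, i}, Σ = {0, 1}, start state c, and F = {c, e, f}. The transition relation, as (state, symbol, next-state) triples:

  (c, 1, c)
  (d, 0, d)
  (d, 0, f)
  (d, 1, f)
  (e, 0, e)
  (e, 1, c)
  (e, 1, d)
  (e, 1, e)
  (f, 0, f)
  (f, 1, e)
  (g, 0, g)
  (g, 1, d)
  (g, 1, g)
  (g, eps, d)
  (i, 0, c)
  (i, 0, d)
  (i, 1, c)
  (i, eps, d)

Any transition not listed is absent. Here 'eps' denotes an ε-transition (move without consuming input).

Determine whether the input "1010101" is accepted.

No

Start in {c}.
Read '1': c→{c}; now {c}.
Read '0': c→∅; now ∅.
The set is empty and remains empty for the remaining 5 symbols.
The final set ∅ contains no accepting state.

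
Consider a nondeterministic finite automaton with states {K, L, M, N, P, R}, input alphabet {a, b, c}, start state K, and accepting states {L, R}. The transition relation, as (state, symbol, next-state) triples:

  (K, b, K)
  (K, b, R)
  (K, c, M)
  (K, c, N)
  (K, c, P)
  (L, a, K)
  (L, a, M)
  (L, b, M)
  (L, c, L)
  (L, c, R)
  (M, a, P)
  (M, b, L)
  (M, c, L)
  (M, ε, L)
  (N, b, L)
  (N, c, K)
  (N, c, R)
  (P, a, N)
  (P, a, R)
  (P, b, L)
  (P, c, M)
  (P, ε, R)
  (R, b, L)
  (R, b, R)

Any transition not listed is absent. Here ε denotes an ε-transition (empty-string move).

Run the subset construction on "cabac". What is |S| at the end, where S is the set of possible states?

Start in {K}.
Read 'c': K→{M, N, P}; union {M, N, P}; ε-closure = {L, M, N, P, R}.
Read 'a': L→{K, M}, M→{P}, N→∅, P→{N, R}, R→∅; union {K, M, N, P, R}; ε-closure = {K, L, M, N, P, R}.
Read 'b': K→{K, R}, L→{M}, M→{L}, N→{L}, P→{L}, R→{L, R}; now {K, L, M, R}.
Read 'a': K→∅, L→{K, M}, M→{P}, R→∅; union {K, M, P}; ε-closure = {K, L, M, P, R}.
Read 'c': K→{M, N, P}, L→{L, R}, M→{L}, P→{M}, R→∅; now {L, M, N, P, R}.
That set has 5 states.

5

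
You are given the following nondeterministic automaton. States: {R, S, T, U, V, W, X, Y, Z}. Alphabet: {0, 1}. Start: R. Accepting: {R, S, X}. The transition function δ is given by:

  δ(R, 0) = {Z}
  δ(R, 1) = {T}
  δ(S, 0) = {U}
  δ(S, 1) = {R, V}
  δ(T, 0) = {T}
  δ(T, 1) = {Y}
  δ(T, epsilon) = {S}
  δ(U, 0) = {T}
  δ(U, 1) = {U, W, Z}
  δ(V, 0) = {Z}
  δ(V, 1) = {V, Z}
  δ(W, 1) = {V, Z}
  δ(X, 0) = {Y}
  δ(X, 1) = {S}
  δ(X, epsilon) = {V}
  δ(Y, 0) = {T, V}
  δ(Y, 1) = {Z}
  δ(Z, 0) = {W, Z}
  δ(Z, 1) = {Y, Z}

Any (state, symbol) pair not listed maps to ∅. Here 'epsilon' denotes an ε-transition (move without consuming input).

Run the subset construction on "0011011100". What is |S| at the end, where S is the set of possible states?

Start in {R}.
Read '0': R→{Z}; now {Z}.
Read '0': Z→{W, Z}; now {W, Z}.
Read '1': W→{V, Z}, Z→{Y, Z}; now {V, Y, Z}.
Read '1': V→{V, Z}, Y→{Z}, Z→{Y, Z}; now {V, Y, Z}.
Read '0': V→{Z}, Y→{T, V}, Z→{W, Z}; union {T, V, W, Z}; ε-closure = {S, T, V, W, Z}.
Read '1': S→{R, V}, T→{Y}, V→{V, Z}, W→{V, Z}, Z→{Y, Z}; now {R, V, Y, Z}.
Read '1': R→{T}, V→{V, Z}, Y→{Z}, Z→{Y, Z}; union {T, V, Y, Z}; ε-closure = {S, T, V, Y, Z}.
Read '1': S→{R, V}, T→{Y}, V→{V, Z}, Y→{Z}, Z→{Y, Z}; now {R, V, Y, Z}.
Read '0': R→{Z}, V→{Z}, Y→{T, V}, Z→{W, Z}; union {T, V, W, Z}; ε-closure = {S, T, V, W, Z}.
Read '0': S→{U}, T→{T}, V→{Z}, W→∅, Z→{W, Z}; union {T, U, W, Z}; ε-closure = {S, T, U, W, Z}.
That set has 5 states.

5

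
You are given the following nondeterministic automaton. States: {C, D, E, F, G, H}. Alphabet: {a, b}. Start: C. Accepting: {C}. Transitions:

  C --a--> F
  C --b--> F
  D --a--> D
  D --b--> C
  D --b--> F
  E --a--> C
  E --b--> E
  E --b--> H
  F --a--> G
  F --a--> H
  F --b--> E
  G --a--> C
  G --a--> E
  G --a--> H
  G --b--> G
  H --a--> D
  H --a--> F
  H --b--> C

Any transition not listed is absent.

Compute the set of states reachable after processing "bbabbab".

{F}

Start in {C}.
Read 'b': {C} → {F}.
Read 'b': {F} → {E}.
Read 'a': {E} → {C}.
Read 'b': {C} → {F}.
Read 'b': {F} → {E}.
Read 'a': {E} → {C}.
Read 'b': {C} → {F}.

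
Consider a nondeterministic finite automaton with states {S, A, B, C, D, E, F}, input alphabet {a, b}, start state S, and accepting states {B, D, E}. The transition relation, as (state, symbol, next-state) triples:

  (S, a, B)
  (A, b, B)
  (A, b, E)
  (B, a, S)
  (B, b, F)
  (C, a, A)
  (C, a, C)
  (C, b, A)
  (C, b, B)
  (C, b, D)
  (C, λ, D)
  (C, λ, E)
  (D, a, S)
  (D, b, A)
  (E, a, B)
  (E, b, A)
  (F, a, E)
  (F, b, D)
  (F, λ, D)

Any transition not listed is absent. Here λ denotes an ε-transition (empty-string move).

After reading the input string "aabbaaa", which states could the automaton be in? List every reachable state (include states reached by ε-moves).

Start in {S}.
Read 'a': S→{B}; now {B}.
Read 'a': B→{S}; now {S}.
Read 'b': S→∅; now ∅.
The set is empty and remains empty for the remaining 4 symbols.

∅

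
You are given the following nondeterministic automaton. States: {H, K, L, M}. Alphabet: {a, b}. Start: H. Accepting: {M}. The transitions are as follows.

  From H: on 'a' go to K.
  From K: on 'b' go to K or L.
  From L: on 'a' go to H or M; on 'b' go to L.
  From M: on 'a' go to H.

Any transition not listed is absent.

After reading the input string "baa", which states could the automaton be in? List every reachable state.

∅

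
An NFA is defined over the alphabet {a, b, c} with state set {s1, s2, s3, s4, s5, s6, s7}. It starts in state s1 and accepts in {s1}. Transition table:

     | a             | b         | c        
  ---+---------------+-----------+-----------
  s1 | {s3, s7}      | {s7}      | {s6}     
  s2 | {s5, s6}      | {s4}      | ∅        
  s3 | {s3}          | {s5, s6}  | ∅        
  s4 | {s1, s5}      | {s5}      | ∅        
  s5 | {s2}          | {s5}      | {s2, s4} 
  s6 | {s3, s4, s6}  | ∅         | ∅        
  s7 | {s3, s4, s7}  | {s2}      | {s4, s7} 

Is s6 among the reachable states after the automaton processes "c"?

Yes

Start in {s1}.
Read 'c': {s1} → {s6}.
State s6 is in {s6}.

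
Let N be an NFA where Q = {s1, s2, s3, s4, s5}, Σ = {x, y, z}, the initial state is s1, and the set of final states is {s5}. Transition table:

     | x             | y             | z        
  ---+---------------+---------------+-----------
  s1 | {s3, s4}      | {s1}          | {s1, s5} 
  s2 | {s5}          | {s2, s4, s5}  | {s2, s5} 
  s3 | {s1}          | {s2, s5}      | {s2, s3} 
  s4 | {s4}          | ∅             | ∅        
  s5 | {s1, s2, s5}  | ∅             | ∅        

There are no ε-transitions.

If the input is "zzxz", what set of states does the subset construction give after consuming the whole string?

{s1, s2, s3, s5}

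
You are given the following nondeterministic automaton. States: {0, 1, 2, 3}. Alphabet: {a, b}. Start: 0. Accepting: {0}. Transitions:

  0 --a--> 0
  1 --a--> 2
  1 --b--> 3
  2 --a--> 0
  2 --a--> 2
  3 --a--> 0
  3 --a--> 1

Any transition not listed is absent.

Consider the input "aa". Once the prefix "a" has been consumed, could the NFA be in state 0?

Yes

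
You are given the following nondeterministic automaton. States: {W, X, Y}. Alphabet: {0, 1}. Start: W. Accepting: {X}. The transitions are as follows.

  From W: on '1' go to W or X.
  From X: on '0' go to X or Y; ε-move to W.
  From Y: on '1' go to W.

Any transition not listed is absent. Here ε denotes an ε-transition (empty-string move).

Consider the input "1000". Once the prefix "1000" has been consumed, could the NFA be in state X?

Yes

Start in {W}.
Read '1': W→{W, X}; now {W, X}.
Read '0': W→∅, X→{X, Y}; union {X, Y}; ε-closure = {W, X, Y}.
Read '0': W→∅, X→{X, Y}, Y→∅; union {X, Y}; ε-closure = {W, X, Y}.
Read '0': W→∅, X→{X, Y}, Y→∅; union {X, Y}; ε-closure = {W, X, Y}.
State X is in {W, X, Y}.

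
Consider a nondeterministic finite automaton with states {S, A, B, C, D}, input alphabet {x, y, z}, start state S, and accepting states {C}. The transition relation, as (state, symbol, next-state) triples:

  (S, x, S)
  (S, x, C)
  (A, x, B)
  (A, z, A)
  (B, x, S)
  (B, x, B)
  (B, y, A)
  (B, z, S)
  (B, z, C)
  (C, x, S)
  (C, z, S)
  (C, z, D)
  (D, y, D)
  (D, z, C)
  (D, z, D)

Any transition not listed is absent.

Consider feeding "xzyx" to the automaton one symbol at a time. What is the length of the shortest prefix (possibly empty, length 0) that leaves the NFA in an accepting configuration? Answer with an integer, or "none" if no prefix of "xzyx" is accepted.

1

Start in {S}.
Read 'x': S→{S, C}; now {S, C}.
None of the earlier sets intersect F, but {S, C} does.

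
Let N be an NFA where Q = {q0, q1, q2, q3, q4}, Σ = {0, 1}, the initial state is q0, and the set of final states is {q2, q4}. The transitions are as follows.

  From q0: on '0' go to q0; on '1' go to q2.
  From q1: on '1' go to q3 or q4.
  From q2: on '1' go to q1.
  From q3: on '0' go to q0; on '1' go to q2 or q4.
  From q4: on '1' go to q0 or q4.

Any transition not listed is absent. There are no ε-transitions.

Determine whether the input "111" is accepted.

Start in {q0}.
Read '1': q0→{q2}; now {q2}.
Read '1': q2→{q1}; now {q1}.
Read '1': q1→{q3, q4}; now {q3, q4}.
The final set {q3, q4} contains the accepting state q4.

Yes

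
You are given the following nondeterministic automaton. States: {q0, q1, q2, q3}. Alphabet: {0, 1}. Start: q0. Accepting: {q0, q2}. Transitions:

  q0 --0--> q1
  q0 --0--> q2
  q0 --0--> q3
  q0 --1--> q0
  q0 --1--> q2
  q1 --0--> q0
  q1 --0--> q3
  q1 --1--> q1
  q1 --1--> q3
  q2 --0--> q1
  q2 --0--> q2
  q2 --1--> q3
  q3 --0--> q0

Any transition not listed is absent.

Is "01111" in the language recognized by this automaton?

No

Start in {q0}.
Read '0': q0→{q1, q2, q3}; now {q1, q2, q3}.
Read '1': q1→{q1, q3}, q2→{q3}, q3→∅; now {q1, q3}.
Read '1': q1→{q1, q3}, q3→∅; now {q1, q3}.
Read '1': q1→{q1, q3}, q3→∅; now {q1, q3}.
Read '1': q1→{q1, q3}, q3→∅; now {q1, q3}.
The final set {q1, q3} contains no accepting state.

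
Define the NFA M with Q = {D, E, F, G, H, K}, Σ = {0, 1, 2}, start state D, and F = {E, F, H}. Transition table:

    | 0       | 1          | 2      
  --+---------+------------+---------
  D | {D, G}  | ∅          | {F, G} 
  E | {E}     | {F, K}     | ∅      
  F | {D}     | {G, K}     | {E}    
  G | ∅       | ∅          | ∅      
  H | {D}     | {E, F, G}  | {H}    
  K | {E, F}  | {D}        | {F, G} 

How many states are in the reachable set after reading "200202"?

Start in {D}.
Read '2': D→{F, G}; now {F, G}.
Read '0': F→{D}, G→∅; now {D}.
Read '0': D→{D, G}; now {D, G}.
Read '2': D→{F, G}, G→∅; now {F, G}.
Read '0': F→{D}, G→∅; now {D}.
Read '2': D→{F, G}; now {F, G}.
That set has 2 states.

2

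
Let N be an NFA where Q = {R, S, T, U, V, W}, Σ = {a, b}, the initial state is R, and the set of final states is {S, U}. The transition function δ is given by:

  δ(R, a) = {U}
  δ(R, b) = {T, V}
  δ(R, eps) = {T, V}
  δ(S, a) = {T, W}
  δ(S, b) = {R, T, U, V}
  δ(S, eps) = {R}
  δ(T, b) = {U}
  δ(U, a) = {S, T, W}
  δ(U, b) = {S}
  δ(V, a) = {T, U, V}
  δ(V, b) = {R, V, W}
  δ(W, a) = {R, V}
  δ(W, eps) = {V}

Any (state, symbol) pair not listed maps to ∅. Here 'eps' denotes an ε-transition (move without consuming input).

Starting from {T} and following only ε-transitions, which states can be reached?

{T}

Begin with {T}.
No ε-moves leave this set, so the closure equals the set itself.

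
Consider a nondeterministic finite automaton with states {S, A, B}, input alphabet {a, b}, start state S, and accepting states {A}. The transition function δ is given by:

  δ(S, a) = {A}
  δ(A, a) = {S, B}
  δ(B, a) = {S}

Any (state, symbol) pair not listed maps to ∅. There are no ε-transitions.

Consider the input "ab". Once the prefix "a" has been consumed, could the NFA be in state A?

Start in {S}.
Read 'a': {S} → {A}.
State A is in {A}.

Yes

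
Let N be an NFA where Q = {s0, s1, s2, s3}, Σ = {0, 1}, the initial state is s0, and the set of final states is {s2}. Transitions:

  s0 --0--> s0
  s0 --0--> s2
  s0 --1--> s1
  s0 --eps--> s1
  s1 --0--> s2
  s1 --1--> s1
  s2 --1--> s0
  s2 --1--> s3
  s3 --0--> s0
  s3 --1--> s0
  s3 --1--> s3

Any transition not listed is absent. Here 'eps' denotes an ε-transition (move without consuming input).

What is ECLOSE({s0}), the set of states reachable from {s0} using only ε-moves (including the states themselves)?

{s0, s1}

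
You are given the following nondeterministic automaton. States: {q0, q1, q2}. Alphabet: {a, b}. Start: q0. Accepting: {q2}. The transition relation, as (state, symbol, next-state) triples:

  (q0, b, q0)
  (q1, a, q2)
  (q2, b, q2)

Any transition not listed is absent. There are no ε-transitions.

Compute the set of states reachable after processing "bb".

{q0}

Start in {q0}.
Read 'b': {q0} → {q0}.
Read 'b': {q0} → {q0}.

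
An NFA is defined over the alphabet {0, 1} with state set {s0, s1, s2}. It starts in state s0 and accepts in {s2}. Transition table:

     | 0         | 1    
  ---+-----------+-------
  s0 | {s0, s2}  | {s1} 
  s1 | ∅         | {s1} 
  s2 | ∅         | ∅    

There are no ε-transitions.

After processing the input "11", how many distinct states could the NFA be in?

Start in {s0}.
Read '1': s0→{s1}; now {s1}.
Read '1': s1→{s1}; now {s1}.
That set has 1 state.

1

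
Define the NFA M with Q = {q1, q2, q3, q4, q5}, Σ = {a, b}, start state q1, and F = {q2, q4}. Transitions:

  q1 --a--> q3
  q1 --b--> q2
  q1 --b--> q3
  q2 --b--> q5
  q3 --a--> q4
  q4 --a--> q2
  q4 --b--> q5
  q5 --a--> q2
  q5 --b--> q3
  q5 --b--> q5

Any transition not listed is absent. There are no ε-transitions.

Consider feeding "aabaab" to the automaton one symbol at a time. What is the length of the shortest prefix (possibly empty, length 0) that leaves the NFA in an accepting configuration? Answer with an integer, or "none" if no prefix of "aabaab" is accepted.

Start in {q1}.
Read 'a': q1→{q3}; now {q3}.
Read 'a': q3→{q4}; now {q4}.
None of the earlier sets intersect F, but {q4} does.

2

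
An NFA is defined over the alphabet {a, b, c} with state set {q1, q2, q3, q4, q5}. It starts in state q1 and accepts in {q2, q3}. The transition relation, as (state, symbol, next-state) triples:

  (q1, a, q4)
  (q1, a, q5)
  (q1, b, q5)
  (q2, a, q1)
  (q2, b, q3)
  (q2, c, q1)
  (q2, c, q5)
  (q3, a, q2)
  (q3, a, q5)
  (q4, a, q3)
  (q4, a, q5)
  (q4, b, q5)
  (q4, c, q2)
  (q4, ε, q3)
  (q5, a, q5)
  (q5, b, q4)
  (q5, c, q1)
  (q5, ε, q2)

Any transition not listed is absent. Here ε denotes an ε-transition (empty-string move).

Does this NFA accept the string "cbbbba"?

No

Start in {q1}.
Read 'c': q1→∅; now ∅.
The set is empty and remains empty for the remaining 5 symbols.
The final set ∅ contains no accepting state.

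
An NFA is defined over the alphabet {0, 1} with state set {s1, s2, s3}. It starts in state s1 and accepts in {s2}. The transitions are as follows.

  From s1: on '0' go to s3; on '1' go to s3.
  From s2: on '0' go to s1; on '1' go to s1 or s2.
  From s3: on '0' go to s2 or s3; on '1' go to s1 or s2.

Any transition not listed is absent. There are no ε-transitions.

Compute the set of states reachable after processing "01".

Start in {s1}.
Read '0': {s1} → {s3}.
Read '1': {s3} → {s1, s2}.

{s1, s2}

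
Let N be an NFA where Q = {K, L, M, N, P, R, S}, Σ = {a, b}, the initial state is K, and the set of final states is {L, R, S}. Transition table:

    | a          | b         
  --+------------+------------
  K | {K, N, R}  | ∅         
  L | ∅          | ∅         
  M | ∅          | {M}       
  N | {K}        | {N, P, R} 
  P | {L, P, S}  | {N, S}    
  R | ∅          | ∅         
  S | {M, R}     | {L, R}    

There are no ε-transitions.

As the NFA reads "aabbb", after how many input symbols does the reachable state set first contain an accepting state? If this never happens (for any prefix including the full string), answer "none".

1

Start in {K}.
Read 'a': K→{K, N, R}; now {K, N, R}.
None of the earlier sets intersect F, but {K, N, R} does.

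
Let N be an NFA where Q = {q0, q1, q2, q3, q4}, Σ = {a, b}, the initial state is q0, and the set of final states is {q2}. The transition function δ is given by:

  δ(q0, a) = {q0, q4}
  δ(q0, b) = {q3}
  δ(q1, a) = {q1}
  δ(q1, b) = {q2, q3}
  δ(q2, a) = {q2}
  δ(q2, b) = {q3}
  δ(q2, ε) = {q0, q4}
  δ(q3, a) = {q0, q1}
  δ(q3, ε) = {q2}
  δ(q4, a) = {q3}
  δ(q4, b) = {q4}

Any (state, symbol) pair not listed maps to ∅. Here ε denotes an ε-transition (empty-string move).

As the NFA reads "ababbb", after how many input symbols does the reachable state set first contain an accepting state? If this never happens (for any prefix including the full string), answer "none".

Start in {q0}.
Read 'a': q0→{q0, q4}; now {q0, q4}.
Read 'b': q0→{q3}, q4→{q4}; union {q3, q4}; ε-closure = {q0, q2, q3, q4}.
None of the earlier sets intersect F, but {q0, q2, q3, q4} does.

2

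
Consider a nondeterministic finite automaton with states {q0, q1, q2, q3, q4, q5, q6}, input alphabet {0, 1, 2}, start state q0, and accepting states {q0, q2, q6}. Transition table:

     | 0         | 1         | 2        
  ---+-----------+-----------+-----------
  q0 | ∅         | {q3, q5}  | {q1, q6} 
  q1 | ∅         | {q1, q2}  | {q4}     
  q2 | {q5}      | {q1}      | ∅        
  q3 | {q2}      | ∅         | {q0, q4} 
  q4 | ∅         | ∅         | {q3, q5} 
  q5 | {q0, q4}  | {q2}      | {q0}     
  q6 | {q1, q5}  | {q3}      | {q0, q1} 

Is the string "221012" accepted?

Start in {q0}.
Read '2': {q0} → {q1, q6}.
Read '2': {q1, q6} → {q0, q1, q4}.
Read '1': {q0, q1, q4} → {q1, q2, q3, q5}.
Read '0': {q1, q2, q3, q5} → {q0, q2, q4, q5}.
Read '1': {q0, q2, q4, q5} → {q1, q2, q3, q5}.
Read '2': {q1, q2, q3, q5} → {q0, q4}.
The final set {q0, q4} contains the accepting state q0.

Yes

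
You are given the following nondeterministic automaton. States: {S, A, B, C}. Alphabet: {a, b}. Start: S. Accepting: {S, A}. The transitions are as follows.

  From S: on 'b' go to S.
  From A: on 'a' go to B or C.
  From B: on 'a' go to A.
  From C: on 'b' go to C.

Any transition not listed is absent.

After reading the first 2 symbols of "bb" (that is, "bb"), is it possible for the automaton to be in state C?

No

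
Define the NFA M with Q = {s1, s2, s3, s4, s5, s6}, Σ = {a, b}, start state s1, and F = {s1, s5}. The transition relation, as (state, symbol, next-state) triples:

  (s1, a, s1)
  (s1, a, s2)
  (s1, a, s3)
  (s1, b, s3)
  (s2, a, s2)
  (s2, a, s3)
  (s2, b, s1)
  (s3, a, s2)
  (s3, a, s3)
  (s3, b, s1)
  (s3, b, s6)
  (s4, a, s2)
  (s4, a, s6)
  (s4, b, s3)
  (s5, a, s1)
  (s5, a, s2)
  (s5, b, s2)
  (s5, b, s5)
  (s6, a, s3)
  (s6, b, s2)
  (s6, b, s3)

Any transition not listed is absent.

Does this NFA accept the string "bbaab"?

Start in {s1}.
Read 'b': s1→{s3}; now {s3}.
Read 'b': s3→{s1, s6}; now {s1, s6}.
Read 'a': s1→{s1, s2, s3}, s6→{s3}; now {s1, s2, s3}.
Read 'a': s1→{s1, s2, s3}, s2→{s2, s3}, s3→{s2, s3}; now {s1, s2, s3}.
Read 'b': s1→{s3}, s2→{s1}, s3→{s1, s6}; now {s1, s3, s6}.
The final set {s1, s3, s6} contains the accepting state s1.

Yes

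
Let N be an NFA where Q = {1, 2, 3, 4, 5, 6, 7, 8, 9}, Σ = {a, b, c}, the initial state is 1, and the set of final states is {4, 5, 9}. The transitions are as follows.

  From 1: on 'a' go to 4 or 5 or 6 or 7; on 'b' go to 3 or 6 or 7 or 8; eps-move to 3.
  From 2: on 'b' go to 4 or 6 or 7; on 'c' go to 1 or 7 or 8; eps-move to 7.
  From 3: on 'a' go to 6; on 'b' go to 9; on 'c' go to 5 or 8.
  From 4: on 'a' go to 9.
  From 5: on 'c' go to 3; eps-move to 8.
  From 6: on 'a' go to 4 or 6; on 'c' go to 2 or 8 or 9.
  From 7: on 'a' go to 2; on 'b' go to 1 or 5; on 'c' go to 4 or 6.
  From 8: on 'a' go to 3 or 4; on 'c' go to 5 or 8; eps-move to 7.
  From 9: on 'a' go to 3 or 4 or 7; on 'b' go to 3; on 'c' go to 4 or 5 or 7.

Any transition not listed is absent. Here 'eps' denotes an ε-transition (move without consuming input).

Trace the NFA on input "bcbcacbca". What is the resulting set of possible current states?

Start: ε-closure({1}) = {1, 3}.
Read 'b': {1, 3} → {3, 6, 7, 8, 9}.
Read 'c': {3, 6, 7, 8, 9} → {2, 4, 5, 6, 7, 8, 9}.
Read 'b': {2, 4, 5, 6, 7, 8, 9} → {1, 3, 4, 5, 6, 7, 8}.
Read 'c': {1, 3, 4, 5, 6, 7, 8} → {2, 3, 4, 5, 6, 7, 8, 9}.
Read 'a': {2, 3, 4, 5, 6, 7, 8, 9} → {2, 3, 4, 6, 7, 9}.
Read 'c': {2, 3, 4, 6, 7, 9} → {1, 2, 3, 4, 5, 6, 7, 8, 9}.
Read 'b': {1, 2, 3, 4, 5, 6, 7, 8, 9} → {1, 3, 4, 5, 6, 7, 8, 9}.
Read 'c': {1, 3, 4, 5, 6, 7, 8, 9} → {2, 3, 4, 5, 6, 7, 8, 9}.
Read 'a': {2, 3, 4, 5, 6, 7, 8, 9} → {2, 3, 4, 6, 7, 9}.

{2, 3, 4, 6, 7, 9}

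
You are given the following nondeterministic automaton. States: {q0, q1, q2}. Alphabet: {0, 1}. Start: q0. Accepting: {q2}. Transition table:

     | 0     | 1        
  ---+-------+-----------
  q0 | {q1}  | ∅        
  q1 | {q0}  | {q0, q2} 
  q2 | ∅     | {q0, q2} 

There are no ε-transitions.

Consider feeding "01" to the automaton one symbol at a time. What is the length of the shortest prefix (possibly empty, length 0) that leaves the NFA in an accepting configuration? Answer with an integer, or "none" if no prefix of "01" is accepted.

2

Start in {q0}.
Read '0': {q0} → {q1}.
Read '1': {q1} → {q0, q2}.
None of the earlier sets intersect F, but {q0, q2} does.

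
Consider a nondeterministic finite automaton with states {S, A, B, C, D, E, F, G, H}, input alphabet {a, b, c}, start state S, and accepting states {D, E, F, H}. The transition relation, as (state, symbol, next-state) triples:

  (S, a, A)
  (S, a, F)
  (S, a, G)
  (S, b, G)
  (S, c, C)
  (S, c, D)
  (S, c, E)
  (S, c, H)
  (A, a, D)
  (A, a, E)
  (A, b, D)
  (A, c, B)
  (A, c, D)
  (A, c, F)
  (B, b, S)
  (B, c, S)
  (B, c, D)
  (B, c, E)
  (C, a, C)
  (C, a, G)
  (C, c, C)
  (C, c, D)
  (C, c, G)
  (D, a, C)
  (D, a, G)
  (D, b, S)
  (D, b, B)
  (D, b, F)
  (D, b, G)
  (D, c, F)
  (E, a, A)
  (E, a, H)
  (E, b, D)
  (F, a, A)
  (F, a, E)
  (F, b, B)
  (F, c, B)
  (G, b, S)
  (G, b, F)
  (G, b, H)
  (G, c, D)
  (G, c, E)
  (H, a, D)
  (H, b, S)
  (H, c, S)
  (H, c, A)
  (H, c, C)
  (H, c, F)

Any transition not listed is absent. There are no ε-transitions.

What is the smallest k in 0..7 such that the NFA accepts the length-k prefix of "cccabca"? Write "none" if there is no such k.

Start in {S}.
Read 'c': S→{C, D, E, H}; now {C, D, E, H}.
None of the earlier sets intersect F, but {C, D, E, H} does.

1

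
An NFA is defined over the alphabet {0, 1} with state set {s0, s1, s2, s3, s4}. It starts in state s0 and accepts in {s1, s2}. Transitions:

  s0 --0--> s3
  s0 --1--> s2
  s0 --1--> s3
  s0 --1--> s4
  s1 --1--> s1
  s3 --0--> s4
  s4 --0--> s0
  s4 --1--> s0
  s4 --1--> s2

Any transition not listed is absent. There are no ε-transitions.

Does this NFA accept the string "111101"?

No

Start in {s0}.
Read '1': s0→{s2, s3, s4}; now {s2, s3, s4}.
Read '1': s2→∅, s3→∅, s4→{s0, s2}; now {s0, s2}.
Read '1': s0→{s2, s3, s4}, s2→∅; now {s2, s3, s4}.
Read '1': s2→∅, s3→∅, s4→{s0, s2}; now {s0, s2}.
Read '0': s0→{s3}, s2→∅; now {s3}.
Read '1': s3→∅; now ∅.
The final set ∅ contains no accepting state.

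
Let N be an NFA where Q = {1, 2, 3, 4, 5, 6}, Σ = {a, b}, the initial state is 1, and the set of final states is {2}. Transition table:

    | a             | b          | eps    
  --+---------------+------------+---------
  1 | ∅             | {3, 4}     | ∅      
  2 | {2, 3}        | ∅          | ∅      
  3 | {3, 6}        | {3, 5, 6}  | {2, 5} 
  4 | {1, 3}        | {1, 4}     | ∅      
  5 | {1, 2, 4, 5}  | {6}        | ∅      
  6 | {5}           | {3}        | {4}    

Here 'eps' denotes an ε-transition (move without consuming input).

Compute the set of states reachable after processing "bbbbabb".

Start in {1}.
Read 'b': 1→{3, 4}; union {3, 4}; ε-closure = {2, 3, 4, 5}.
Read 'b': 2→∅, 3→{3, 5, 6}, 4→{1, 4}, 5→{6}; union {1, 3, 4, 5, 6}; ε-closure = {1, 2, 3, 4, 5, 6}.
Read 'b': 1→{3, 4}, 2→∅, 3→{3, 5, 6}, 4→{1, 4}, 5→{6}, 6→{3}; union {1, 3, 4, 5, 6}; ε-closure = {1, 2, 3, 4, 5, 6}.
Read 'b': 1→{3, 4}, 2→∅, 3→{3, 5, 6}, 4→{1, 4}, 5→{6}, 6→{3}; union {1, 3, 4, 5, 6}; ε-closure = {1, 2, 3, 4, 5, 6}.
Read 'a': 1→∅, 2→{2, 3}, 3→{3, 6}, 4→{1, 3}, 5→{1, 2, 4, 5}, 6→{5}; now {1, 2, 3, 4, 5, 6}.
Read 'b': 1→{3, 4}, 2→∅, 3→{3, 5, 6}, 4→{1, 4}, 5→{6}, 6→{3}; union {1, 3, 4, 5, 6}; ε-closure = {1, 2, 3, 4, 5, 6}.
Read 'b': 1→{3, 4}, 2→∅, 3→{3, 5, 6}, 4→{1, 4}, 5→{6}, 6→{3}; union {1, 3, 4, 5, 6}; ε-closure = {1, 2, 3, 4, 5, 6}.

{1, 2, 3, 4, 5, 6}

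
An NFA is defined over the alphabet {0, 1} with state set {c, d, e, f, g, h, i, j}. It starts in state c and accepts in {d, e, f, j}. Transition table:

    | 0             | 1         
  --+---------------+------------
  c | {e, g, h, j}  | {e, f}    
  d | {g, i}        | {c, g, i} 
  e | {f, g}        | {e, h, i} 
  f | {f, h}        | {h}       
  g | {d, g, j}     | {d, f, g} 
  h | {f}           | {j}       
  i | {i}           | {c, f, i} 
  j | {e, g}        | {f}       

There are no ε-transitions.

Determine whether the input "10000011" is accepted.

Yes

Start in {c}.
Read '1': {c} → {e, f}.
Read '0': {e, f} → {f, g, h}.
Read '0': {f, g, h} → {d, f, g, h, j}.
Read '0': {d, f, g, h, j} → {d, e, f, g, h, i, j}.
Read '0': {d, e, f, g, h, i, j} → {d, e, f, g, h, i, j}.
Read '0': {d, e, f, g, h, i, j} → {d, e, f, g, h, i, j}.
Read '1': {d, e, f, g, h, i, j} → {c, d, e, f, g, h, i, j}.
Read '1': {c, d, e, f, g, h, i, j} → {c, d, e, f, g, h, i, j}.
The final set {c, d, e, f, g, h, i, j} contains the accepting states d, e, f, j.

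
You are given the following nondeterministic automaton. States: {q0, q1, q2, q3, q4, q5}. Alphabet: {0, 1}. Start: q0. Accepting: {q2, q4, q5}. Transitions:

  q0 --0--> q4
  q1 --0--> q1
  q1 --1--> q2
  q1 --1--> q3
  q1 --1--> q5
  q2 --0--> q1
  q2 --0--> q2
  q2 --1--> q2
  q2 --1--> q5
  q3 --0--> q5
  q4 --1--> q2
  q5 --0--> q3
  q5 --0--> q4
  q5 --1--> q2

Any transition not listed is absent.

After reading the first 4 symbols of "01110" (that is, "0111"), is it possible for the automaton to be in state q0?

Start in {q0}.
Read '0': q0→{q4}; now {q4}.
Read '1': q4→{q2}; now {q2}.
Read '1': q2→{q2, q5}; now {q2, q5}.
Read '1': q2→{q2, q5}, q5→{q2}; now {q2, q5}.
State q0 is not in {q2, q5}.

No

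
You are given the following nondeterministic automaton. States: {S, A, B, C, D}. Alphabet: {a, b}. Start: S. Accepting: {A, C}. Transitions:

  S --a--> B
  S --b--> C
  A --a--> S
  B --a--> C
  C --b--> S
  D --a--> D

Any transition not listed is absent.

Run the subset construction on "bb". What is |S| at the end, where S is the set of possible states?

1

Start in {S}.
Read 'b': {S} → {C}.
Read 'b': {C} → {S}.
That set has 1 state.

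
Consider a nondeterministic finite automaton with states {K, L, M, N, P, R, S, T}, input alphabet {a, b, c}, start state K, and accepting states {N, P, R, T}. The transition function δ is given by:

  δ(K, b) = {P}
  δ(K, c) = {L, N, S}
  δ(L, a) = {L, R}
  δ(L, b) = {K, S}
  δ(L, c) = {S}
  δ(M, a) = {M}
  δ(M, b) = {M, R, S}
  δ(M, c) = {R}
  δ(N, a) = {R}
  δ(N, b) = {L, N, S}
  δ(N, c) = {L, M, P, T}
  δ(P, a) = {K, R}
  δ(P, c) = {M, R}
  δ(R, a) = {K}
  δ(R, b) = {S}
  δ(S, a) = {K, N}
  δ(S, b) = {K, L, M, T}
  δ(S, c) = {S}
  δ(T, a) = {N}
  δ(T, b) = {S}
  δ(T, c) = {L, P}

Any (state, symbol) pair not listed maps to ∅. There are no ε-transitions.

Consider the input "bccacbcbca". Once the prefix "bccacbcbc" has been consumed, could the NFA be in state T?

Start in {K}.
Read 'b': {K} → {P}.
Read 'c': {P} → {M, R}.
Read 'c': {M, R} → {R}.
Read 'a': {R} → {K}.
Read 'c': {K} → {L, N, S}.
Read 'b': {L, N, S} → {K, L, M, N, S, T}.
Read 'c': {K, L, M, N, S, T} → {L, M, N, P, R, S, T}.
Read 'b': {L, M, N, P, R, S, T} → {K, L, M, N, R, S, T}.
Read 'c': {K, L, M, N, R, S, T} → {L, M, N, P, R, S, T}.
State T is in {L, M, N, P, R, S, T}.

Yes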